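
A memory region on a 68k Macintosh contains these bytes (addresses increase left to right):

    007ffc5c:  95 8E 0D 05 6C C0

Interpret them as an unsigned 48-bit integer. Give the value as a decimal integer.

164437336353984

In big-endian order the high byte comes first in memory.
The bytes are already most-significant first: 0x958E0D056CC0.
0x958E0D056CC0 = 164437336353984.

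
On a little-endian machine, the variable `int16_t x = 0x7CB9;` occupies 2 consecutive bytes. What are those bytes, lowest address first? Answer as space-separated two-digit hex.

Split into bytes (most-significant first): 7C B9.
In little-endian order the low byte comes first in memory.
So at ascending addresses the bytes are B9 7C.

B9 7C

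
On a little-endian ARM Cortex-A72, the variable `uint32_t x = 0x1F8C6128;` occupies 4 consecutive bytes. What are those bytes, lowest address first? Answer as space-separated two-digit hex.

Split into bytes (most-significant first): 1F 8C 61 28.
Little-endian stores the least-significant byte at the lowest address.
So at ascending addresses the bytes are 28 61 8C 1F.

28 61 8C 1F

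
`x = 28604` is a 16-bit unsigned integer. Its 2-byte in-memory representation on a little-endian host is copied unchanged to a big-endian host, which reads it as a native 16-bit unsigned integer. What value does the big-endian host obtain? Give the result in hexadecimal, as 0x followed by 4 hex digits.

28604 in 16-bit hexadecimal is 0x6FBC.
Stored little-endian, the bytes at ascending addresses are BC 6F.
Read back as big-endian, the last byte is least significant, giving 0xBC6F.

0xBC6F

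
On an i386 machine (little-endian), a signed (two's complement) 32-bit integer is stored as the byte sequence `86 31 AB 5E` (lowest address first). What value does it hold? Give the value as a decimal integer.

1588277638

In little-endian order the low byte comes first in memory.
Reassemble most-significant byte first: 5E AB 31 86 → 0x5EAB3186.
0x5EAB3186 = 1588277638.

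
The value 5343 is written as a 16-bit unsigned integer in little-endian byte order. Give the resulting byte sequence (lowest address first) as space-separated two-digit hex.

DF 14

5343 in hexadecimal, padded to 16 bits, is 0x14DF.
Split into bytes (most-significant first): 14 DF.
Little-endian: lowest address holds the least-significant byte.
So at ascending addresses the bytes are DF 14.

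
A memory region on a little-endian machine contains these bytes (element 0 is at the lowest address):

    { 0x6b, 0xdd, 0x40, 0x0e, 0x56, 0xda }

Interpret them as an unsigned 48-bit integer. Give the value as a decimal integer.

Little-endian stores the least-significant byte at the lowest address.
Reassemble most-significant byte first: DA 56 0E 40 DD 6B → 0xDA560E40DD6B.
0xDA560E40DD6B = 240063141174635.

240063141174635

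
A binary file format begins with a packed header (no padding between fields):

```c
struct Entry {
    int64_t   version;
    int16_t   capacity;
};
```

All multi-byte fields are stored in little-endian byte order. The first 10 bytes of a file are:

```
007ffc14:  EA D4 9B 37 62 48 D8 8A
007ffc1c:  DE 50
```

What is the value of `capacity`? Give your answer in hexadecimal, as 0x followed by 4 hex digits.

0x50DE

`capacity` follows `version` (8 bytes), so it starts at byte offset 8 and occupies 2 bytes.
Bytes at offsets 8..9: DE 50.
Little-endian stores the least-significant byte at the lowest address.
Reassemble most-significant byte first: 50 DE → 0x50DE.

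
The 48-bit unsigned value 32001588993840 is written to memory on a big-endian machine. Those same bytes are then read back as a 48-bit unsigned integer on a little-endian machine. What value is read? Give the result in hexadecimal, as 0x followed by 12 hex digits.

32001588993840 in 48-bit hexadecimal is 0x1D1AF3581F30.
Stored big-endian, the bytes at ascending addresses are 1D 1A F3 58 1F 30.
Read back as little-endian, the first byte is least significant, giving 0x301F58F31A1D.

0x301F58F31A1D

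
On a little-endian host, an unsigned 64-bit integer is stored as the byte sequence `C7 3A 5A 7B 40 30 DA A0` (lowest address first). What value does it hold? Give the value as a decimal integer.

In little-endian order the low byte comes first in memory.
Reassemble most-significant byte first: A0 DA 30 40 7B 5A 3A C7 → 0xA0DA30407B5A3AC7.
0xA0DA30407B5A3AC7 = 11590629644496943815.

11590629644496943815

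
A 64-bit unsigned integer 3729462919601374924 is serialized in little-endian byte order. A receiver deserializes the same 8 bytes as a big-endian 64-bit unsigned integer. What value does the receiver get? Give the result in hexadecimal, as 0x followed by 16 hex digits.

3729462919601374924 in 64-bit hexadecimal is 0x33C1B6C40DD4C6CC.
Stored little-endian, the bytes at ascending addresses are CC C6 D4 0D C4 B6 C1 33.
Read back as big-endian, the last byte is least significant, giving 0xCCC6D40DC4B6C133.

0xCCC6D40DC4B6C133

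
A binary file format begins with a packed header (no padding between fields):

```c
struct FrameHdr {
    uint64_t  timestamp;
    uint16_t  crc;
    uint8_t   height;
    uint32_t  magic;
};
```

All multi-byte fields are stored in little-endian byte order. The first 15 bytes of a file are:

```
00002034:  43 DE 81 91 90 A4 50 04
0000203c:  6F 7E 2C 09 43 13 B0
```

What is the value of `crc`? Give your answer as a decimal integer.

`crc` follows `timestamp` (8 bytes), so it starts at byte offset 8 and occupies 2 bytes.
Bytes at offsets 8..9: 6F 7E.
In little-endian order the low byte comes first in memory.
Reassemble most-significant byte first: 7E 6F → 0x7E6F.
0x7E6F = 32367.

32367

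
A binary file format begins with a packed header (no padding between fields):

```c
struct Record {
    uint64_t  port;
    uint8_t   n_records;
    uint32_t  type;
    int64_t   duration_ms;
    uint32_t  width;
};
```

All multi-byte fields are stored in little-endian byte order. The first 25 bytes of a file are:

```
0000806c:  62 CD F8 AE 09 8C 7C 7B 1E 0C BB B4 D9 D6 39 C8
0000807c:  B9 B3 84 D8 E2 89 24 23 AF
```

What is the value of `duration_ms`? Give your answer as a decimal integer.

`duration_ms` follows `port` (8 B), `n_records` (1 B), `type` (4 B), so it starts at offset 8 + 1 + 4 = 13 and occupies 8 bytes.
Bytes at offsets 13..20: D6 39 C8 B9 B3 84 D8 E2.
Little-endian stores the least-significant byte at the lowest address.
Reassemble most-significant byte first: E2 D8 84 B3 B9 C8 39 D6 → 0xE2D884B3B9C839D6.
Top bit is set, so as a signed 64-bit value this is 0xE2D884B3B9C839D6 − 2^64 = -2100783318717417002.

-2100783318717417002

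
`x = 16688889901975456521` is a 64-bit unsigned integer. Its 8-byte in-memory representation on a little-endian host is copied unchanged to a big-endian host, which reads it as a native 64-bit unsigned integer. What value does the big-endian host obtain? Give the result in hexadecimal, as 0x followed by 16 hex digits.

16688889901975456521 in 64-bit hexadecimal is 0xE79AD8F1BED9CB09.
Stored little-endian, the bytes at ascending addresses are 09 CB D9 BE F1 D8 9A E7.
Read back as big-endian, the last byte is least significant, giving 0x09CBD9BEF1D89AE7.

0x09CBD9BEF1D89AE7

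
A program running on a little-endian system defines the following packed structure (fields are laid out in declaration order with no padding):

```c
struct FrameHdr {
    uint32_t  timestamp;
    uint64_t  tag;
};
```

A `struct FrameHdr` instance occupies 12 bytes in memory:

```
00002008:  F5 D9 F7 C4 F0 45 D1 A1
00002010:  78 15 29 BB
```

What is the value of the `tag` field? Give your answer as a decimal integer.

`tag` follows `timestamp` (4 bytes), so it starts at byte offset 4 and occupies 8 bytes.
Bytes at offsets 4..11: F0 45 D1 A1 78 15 29 BB.
Little-endian stores the least-significant byte at the lowest address.
Reassemble most-significant byte first: BB 29 15 78 A1 D1 45 F0 → 0xBB291578A1D145F0.
0xBB291578A1D145F0 = 13486334166992766448.

13486334166992766448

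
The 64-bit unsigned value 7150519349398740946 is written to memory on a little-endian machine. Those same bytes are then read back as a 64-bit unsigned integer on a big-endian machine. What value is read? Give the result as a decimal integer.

7150519349398740946 in 64-bit hexadecimal is 0x633BBF7694781FD2.
Stored little-endian, the bytes at ascending addresses are D2 1F 78 94 76 BF 3B 63.
Read back as big-endian, the last byte is least significant, giving 0xD21F789476BF3B63.
0xD21F789476BF3B63 = 15140953051285633891.

15140953051285633891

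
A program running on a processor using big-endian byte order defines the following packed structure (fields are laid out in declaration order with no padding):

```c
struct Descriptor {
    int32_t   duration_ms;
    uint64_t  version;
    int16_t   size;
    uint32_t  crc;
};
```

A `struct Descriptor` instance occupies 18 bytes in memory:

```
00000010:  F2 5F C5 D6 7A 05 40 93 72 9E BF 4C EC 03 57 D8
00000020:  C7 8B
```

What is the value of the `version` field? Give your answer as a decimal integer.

8792504849538137932

`version` follows `duration_ms` (4 bytes), so it starts at byte offset 4 and occupies 8 bytes.
Bytes at offsets 4..11: 7A 05 40 93 72 9E BF 4C.
Big-endian: lowest address holds the most-significant byte.
The bytes are already most-significant first: 0x7A054093729EBF4C.
0x7A054093729EBF4C = 8792504849538137932.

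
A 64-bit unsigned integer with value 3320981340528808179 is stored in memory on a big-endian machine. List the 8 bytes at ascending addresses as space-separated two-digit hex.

2E 16 7E EF 13 EB 90 F3

3320981340528808179 in hexadecimal, padded to 64 bits, is 0x2E167EEF13EB90F3.
Split into bytes (most-significant first): 2E 16 7E EF 13 EB 90 F3.
Big-endian: lowest address holds the most-significant byte.
So the memory order matches the most-significant-first order: 2E 16 7E EF 13 EB 90 F3.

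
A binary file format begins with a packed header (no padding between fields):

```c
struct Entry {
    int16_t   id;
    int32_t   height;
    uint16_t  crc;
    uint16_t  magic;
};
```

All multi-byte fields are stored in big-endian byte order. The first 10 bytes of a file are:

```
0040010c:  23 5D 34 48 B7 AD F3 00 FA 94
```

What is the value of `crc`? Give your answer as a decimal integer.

`crc` follows `id` (2 B), `height` (4 B), so it starts at offset 2 + 4 = 6 and occupies 2 bytes.
Bytes at offsets 6..7: F3 00.
Big-endian stores the most-significant byte at the lowest address.
The bytes are already most-significant first: 0xF300.
0xF300 = 62208.

62208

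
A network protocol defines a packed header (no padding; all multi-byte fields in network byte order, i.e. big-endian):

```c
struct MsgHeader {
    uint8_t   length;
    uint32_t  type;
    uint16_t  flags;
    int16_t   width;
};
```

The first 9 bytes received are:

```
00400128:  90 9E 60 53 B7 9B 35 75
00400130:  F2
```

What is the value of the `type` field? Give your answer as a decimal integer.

`type` follows `length` (1 byte), so it starts at byte offset 1 and occupies 4 bytes.
Bytes at offsets 1..4: 9E 60 53 B7.
In big-endian order the high byte comes first in memory.
The bytes are already most-significant first: 0x9E6053B7.
0x9E6053B7 = 2657113015.

2657113015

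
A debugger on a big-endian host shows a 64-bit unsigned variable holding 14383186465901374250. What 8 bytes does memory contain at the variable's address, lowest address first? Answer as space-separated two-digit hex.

14383186465901374250 in hexadecimal, padded to 64 bits, is 0xC79B57E2A641EB2A.
Split into bytes (most-significant first): C7 9B 57 E2 A6 41 EB 2A.
Big-endian: lowest address holds the most-significant byte.
So the memory order matches the most-significant-first order: C7 9B 57 E2 A6 41 EB 2A.

C7 9B 57 E2 A6 41 EB 2A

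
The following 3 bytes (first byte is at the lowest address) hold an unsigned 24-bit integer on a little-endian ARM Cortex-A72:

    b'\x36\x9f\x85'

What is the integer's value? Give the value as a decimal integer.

Little-endian: lowest address holds the least-significant byte.
Reassemble most-significant byte first: 85 9F 36 → 0x859F36.
0x859F36 = 8757046.

8757046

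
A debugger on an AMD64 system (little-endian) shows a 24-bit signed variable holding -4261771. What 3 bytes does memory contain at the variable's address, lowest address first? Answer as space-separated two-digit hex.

75 F8 BE

Two's complement of -4261771 in 24 bits: 4261771 = 0x41078B; invert → 0xBEF874; add 1 → 0xBEF875.
Split into bytes (most-significant first): BE F8 75.
Little-endian: lowest address holds the least-significant byte.
So at ascending addresses the bytes are 75 F8 BE.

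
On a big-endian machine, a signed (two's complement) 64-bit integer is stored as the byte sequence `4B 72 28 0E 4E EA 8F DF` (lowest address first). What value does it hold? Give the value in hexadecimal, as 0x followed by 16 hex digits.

0x4B72280E4EEA8FDF

Big-endian: lowest address holds the most-significant byte.
The bytes are already most-significant first: 0x4B72280E4EEA8FDF.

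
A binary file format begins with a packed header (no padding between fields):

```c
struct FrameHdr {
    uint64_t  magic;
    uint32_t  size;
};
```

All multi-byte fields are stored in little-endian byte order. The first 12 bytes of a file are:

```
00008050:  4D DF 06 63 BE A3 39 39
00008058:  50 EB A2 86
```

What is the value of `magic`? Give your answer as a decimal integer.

`magic` is the first field, at byte offset 0, occupying 8 bytes.
Bytes at offsets 0..7: 4D DF 06 63 BE A3 39 39.
Little-endian: lowest address holds the least-significant byte.
Reassemble most-significant byte first: 39 39 A3 BE 63 06 DF 4D → 0x3939A3BE6306DF4D.
0x3939A3BE6306DF4D = 4123506971934908237.

4123506971934908237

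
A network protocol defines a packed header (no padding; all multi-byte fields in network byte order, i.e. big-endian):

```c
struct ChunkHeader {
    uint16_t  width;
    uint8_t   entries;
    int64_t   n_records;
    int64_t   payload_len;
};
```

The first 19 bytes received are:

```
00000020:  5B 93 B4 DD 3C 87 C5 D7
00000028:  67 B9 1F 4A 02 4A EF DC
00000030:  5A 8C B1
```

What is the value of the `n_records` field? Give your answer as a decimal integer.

-2504978008932632289

`n_records` follows `width` (2 B), `entries` (1 B), so it starts at offset 2 + 1 = 3 and occupies 8 bytes.
Bytes at offsets 3..10: DD 3C 87 C5 D7 67 B9 1F.
Big-endian stores the most-significant byte at the lowest address.
The bytes are already most-significant first: 0xDD3C87C5D767B91F.
Top bit is set, so as a signed 64-bit value this is 0xDD3C87C5D767B91F − 2^64 = -2504978008932632289.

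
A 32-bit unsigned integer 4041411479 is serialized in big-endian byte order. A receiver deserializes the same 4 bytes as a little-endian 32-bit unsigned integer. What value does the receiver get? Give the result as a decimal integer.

4041411479 in 32-bit hexadecimal is 0xF0E30B97.
Stored big-endian, the bytes at ascending addresses are F0 E3 0B 97.
Read back as little-endian, the first byte is least significant, giving 0x970BE3F0.
0x970BE3F0 = 2534138864.

2534138864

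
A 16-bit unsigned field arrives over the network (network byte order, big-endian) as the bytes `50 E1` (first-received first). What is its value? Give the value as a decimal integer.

Big-endian stores the most-significant byte at the lowest address.
The bytes are already most-significant first: 0x50E1.
0x50E1 = 20705.

20705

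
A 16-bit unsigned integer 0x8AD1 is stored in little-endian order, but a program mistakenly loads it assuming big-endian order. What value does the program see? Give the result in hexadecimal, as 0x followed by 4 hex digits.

Stored little-endian, the bytes at ascending addresses are D1 8A.
Read back as big-endian, the last byte is least significant, giving 0xD18A.

0xD18A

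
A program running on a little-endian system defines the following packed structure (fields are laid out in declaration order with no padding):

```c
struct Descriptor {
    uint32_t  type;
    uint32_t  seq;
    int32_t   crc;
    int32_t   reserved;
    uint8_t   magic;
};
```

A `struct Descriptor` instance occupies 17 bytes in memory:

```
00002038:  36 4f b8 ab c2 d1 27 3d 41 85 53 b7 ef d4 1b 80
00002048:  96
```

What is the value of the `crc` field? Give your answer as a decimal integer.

`crc` follows `type` (4 B), `seq` (4 B), so it starts at offset 4 + 4 = 8 and occupies 4 bytes.
Bytes at offsets 8..11: 41 85 53 B7.
Little-endian: lowest address holds the least-significant byte.
Reassemble most-significant byte first: B7 53 85 41 → 0xB7538541.
Top bit is set, so as a signed 32-bit value this is 0xB7538541 − 2^32 = -1219263167.

-1219263167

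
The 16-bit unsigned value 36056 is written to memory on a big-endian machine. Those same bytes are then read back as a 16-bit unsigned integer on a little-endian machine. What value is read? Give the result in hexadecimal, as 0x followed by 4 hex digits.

0xD88C

36056 in 16-bit hexadecimal is 0x8CD8.
Stored big-endian, the bytes at ascending addresses are 8C D8.
Read back as little-endian, the first byte is least significant, giving 0xD88C.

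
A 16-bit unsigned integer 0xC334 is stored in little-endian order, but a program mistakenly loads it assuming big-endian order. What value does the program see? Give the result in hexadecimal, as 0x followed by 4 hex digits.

0x34C3

Stored little-endian, the bytes at ascending addresses are 34 C3.
Read back as big-endian, the last byte is least significant, giving 0x34C3.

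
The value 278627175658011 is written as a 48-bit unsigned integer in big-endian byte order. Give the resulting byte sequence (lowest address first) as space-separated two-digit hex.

FD 68 F1 D4 72 1B

278627175658011 in hexadecimal, padded to 48 bits, is 0xFD68F1D4721B.
Split into bytes (most-significant first): FD 68 F1 D4 72 1B.
Big-endian stores the most-significant byte at the lowest address.
So the memory order matches the most-significant-first order: FD 68 F1 D4 72 1B.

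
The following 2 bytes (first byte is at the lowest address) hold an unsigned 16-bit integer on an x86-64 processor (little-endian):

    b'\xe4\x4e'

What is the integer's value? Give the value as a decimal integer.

20196

In little-endian order the low byte comes first in memory.
Reassemble most-significant byte first: 4E E4 → 0x4EE4.
0x4EE4 = 20196.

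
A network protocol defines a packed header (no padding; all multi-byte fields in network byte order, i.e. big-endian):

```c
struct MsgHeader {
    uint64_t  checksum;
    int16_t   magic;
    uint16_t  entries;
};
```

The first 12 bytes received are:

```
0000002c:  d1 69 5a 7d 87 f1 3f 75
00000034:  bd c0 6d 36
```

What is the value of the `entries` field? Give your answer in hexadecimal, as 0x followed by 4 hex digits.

0x6D36

`entries` follows `checksum` (8 B), `magic` (2 B), so it starts at offset 8 + 2 = 10 and occupies 2 bytes.
Bytes at offsets 10..11: 6D 36.
Big-endian stores the most-significant byte at the lowest address.
The bytes are already most-significant first: 0x6D36.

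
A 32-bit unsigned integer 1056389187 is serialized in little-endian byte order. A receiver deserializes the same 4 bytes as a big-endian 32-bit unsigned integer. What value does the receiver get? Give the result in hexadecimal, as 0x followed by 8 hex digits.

0x4338F73E

1056389187 in 32-bit hexadecimal is 0x3EF73843.
Stored little-endian, the bytes at ascending addresses are 43 38 F7 3E.
Read back as big-endian, the last byte is least significant, giving 0x4338F73E.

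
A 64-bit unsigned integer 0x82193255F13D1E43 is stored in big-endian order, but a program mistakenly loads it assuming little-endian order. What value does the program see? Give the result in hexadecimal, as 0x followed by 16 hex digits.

0x431E3DF155321982

Stored big-endian, the bytes at ascending addresses are 82 19 32 55 F1 3D 1E 43.
Read back as little-endian, the first byte is least significant, giving 0x431E3DF155321982.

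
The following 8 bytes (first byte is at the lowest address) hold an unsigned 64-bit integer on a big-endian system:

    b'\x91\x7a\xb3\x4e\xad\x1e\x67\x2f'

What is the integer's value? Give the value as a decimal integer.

10482888233151522607

In big-endian order the high byte comes first in memory.
The bytes are already most-significant first: 0x917AB34EAD1E672F.
0x917AB34EAD1E672F = 10482888233151522607.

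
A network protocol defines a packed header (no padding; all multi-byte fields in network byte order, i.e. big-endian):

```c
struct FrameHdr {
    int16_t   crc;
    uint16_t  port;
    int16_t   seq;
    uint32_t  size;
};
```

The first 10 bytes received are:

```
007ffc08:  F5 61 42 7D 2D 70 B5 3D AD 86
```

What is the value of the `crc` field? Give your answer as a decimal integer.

-2719

`crc` is the first field, at byte offset 0, occupying 2 bytes.
Bytes at offsets 0..1: F5 61.
Big-endian: lowest address holds the most-significant byte.
The bytes are already most-significant first: 0xF561.
Top bit is set, so as a signed 16-bit value this is 0xF561 − 2^16 = -2719.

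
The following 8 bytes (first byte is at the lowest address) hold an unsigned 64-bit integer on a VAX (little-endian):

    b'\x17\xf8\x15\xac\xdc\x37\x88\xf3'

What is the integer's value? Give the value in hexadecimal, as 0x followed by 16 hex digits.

0xF38837DCAC15F817

Little-endian: lowest address holds the least-significant byte.
Reassemble most-significant byte first: F3 88 37 DC AC 15 F8 17 → 0xF38837DCAC15F817.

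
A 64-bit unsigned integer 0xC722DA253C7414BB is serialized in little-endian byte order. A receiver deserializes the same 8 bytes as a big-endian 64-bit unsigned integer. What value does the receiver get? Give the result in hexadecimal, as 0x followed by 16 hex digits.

Stored little-endian, the bytes at ascending addresses are BB 14 74 3C 25 DA 22 C7.
Read back as big-endian, the last byte is least significant, giving 0xBB14743C25DA22C7.

0xBB14743C25DA22C7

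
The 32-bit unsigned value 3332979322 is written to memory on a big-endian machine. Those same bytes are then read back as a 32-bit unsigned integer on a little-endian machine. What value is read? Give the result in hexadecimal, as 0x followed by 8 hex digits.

3332979322 in 32-bit hexadecimal is 0xC6A93A7A.
Stored big-endian, the bytes at ascending addresses are C6 A9 3A 7A.
Read back as little-endian, the first byte is least significant, giving 0x7A3AA9C6.

0x7A3AA9C6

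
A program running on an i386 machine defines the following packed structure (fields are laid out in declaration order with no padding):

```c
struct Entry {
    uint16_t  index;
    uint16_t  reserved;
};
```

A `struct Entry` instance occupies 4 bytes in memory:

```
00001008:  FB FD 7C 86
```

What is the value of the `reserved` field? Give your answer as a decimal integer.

34428

`reserved` follows `index` (2 bytes), so it starts at byte offset 2 and occupies 2 bytes.
Bytes at offsets 2..3: 7C 86.
In little-endian order the low byte comes first in memory.
Reassemble most-significant byte first: 86 7C → 0x867C.
0x867C = 34428.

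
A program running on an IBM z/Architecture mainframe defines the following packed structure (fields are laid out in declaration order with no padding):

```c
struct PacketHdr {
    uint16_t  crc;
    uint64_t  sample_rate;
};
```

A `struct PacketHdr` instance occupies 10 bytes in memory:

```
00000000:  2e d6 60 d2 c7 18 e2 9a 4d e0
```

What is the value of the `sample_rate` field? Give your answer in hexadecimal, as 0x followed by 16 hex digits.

`sample_rate` follows `crc` (2 bytes), so it starts at byte offset 2 and occupies 8 bytes.
Bytes at offsets 2..9: 60 D2 C7 18 E2 9A 4D E0.
Big-endian stores the most-significant byte at the lowest address.
The bytes are already most-significant first: 0x60D2C718E29A4DE0.

0x60D2C718E29A4DE0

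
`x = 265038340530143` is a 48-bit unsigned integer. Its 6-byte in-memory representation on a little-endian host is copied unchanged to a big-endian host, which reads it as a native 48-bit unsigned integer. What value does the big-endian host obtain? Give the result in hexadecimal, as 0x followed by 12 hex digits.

0xDF9F230C0DF1

265038340530143 in 48-bit hexadecimal is 0xF10D0C239FDF.
Stored little-endian, the bytes at ascending addresses are DF 9F 23 0C 0D F1.
Read back as big-endian, the last byte is least significant, giving 0xDF9F230C0DF1.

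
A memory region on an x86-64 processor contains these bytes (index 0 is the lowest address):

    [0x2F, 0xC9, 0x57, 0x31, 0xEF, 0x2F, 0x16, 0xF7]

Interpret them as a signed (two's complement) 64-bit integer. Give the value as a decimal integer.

-642273192482191057

Little-endian stores the least-significant byte at the lowest address.
Reassemble most-significant byte first: F7 16 2F EF 31 57 C9 2F → 0xF7162FEF3157C92F.
Top bit is set, so as a signed 64-bit value this is 0xF7162FEF3157C92F − 2^64 = -642273192482191057.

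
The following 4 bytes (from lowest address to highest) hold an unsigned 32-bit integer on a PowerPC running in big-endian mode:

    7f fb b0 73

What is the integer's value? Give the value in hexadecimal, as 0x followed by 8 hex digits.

0x7FFBB073

Big-endian stores the most-significant byte at the lowest address.
The bytes are already most-significant first: 0x7FFBB073.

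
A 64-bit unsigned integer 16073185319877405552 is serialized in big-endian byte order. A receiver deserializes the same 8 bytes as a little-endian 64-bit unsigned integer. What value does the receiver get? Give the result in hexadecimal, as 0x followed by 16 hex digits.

16073185319877405552 in 64-bit hexadecimal is 0xDF0F6CE39850EB70.
Stored big-endian, the bytes at ascending addresses are DF 0F 6C E3 98 50 EB 70.
Read back as little-endian, the first byte is least significant, giving 0x70EB5098E36C0FDF.

0x70EB5098E36C0FDF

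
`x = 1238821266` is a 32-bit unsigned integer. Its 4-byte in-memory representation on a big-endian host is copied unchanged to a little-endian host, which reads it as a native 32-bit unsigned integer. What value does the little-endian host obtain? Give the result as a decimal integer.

2464798281

1238821266 in 32-bit hexadecimal is 0x49D6E992.
Stored big-endian, the bytes at ascending addresses are 49 D6 E9 92.
Read back as little-endian, the first byte is least significant, giving 0x92E9D649.
0x92E9D649 = 2464798281.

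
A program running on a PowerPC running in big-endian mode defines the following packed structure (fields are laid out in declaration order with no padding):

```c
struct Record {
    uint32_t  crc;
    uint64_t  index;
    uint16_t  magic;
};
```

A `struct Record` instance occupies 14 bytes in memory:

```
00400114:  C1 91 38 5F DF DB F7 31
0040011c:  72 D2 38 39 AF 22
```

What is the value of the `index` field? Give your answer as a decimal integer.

`index` follows `crc` (4 bytes), so it starts at byte offset 4 and occupies 8 bytes.
Bytes at offsets 4..11: DF DB F7 31 72 D2 38 39.
Big-endian stores the most-significant byte at the lowest address.
The bytes are already most-significant first: 0xDFDBF73172D23839.
0xDFDBF73172D23839 = 16130758282109401145.

16130758282109401145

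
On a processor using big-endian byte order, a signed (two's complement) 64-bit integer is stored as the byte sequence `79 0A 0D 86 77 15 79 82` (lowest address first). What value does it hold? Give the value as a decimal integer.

Big-endian stores the most-significant byte at the lowest address.
The bytes are already most-significant first: 0x790A0D8677157982.
0x790A0D8677157982 = 8721798499531061634.

8721798499531061634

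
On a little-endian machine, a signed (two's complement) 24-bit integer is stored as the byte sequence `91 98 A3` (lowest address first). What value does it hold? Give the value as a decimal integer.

-6055791

Little-endian: lowest address holds the least-significant byte.
Reassemble most-significant byte first: A3 98 91 → 0xA39891.
Top bit is set, so as a signed 24-bit value this is 0xA39891 − 2^24 = -6055791.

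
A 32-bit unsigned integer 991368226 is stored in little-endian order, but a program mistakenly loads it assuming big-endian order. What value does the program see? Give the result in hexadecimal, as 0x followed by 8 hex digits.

991368226 in 32-bit hexadecimal is 0x3B171422.
Stored little-endian, the bytes at ascending addresses are 22 14 17 3B.
Read back as big-endian, the last byte is least significant, giving 0x2214173B.

0x2214173B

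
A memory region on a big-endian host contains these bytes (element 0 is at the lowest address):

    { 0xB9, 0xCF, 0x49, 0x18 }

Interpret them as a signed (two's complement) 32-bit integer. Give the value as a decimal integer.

Big-endian: lowest address holds the most-significant byte.
The bytes are already most-significant first: 0xB9CF4918.
Top bit is set, so as a signed 32-bit value this is 0xB9CF4918 − 2^32 = -1177597672.

-1177597672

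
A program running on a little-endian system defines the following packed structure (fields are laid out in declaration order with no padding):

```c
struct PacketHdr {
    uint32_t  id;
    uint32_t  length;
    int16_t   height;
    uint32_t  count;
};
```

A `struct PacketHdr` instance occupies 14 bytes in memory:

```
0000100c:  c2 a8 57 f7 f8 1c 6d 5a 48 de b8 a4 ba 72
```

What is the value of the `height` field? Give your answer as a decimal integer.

`height` follows `id` (4 B), `length` (4 B), so it starts at offset 4 + 4 = 8 and occupies 2 bytes.
Bytes at offsets 8..9: 48 DE.
Little-endian stores the least-significant byte at the lowest address.
Reassemble most-significant byte first: DE 48 → 0xDE48.
Top bit is set, so as a signed 16-bit value this is 0xDE48 − 2^16 = -8632.

-8632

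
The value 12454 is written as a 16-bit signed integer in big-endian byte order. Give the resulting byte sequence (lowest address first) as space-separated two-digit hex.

12454 in hexadecimal, padded to 16 bits, is 0x30A6.
Split into bytes (most-significant first): 30 A6.
Big-endian: lowest address holds the most-significant byte.
So the memory order matches the most-significant-first order: 30 A6.

30 A6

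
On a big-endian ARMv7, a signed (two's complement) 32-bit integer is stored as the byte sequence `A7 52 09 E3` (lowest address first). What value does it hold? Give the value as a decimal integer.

In big-endian order the high byte comes first in memory.
The bytes are already most-significant first: 0xA75209E3.
Top bit is set, so as a signed 32-bit value this is 0xA75209E3 − 2^32 = -1487795741.

-1487795741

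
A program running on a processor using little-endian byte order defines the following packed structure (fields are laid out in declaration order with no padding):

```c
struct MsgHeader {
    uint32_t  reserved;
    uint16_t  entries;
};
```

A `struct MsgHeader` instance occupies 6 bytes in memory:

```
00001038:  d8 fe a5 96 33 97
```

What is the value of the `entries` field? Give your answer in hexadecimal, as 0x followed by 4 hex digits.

0x9733

`entries` follows `reserved` (4 bytes), so it starts at byte offset 4 and occupies 2 bytes.
Bytes at offsets 4..5: 33 97.
Little-endian stores the least-significant byte at the lowest address.
Reassemble most-significant byte first: 97 33 → 0x9733.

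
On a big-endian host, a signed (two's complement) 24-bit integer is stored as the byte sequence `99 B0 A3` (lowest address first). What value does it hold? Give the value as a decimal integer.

In big-endian order the high byte comes first in memory.
The bytes are already most-significant first: 0x99B0A3.
Top bit is set, so as a signed 24-bit value this is 0x99B0A3 − 2^24 = -6704989.

-6704989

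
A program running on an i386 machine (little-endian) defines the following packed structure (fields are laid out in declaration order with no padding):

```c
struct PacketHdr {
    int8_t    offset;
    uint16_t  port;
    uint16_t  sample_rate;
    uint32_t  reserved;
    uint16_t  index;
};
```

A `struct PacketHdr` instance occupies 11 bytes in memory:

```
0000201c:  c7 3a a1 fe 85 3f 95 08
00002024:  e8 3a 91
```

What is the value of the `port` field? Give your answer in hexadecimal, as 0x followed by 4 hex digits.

0xA13A

`port` follows `offset` (1 byte), so it starts at byte offset 1 and occupies 2 bytes.
Bytes at offsets 1..2: 3A A1.
In little-endian order the low byte comes first in memory.
Reassemble most-significant byte first: A1 3A → 0xA13A.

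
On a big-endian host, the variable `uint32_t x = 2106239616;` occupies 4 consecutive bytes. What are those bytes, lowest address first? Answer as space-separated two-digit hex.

7D 8A AA 80

2106239616 in hexadecimal, padded to 32 bits, is 0x7D8AAA80.
Split into bytes (most-significant first): 7D 8A AA 80.
Big-endian: lowest address holds the most-significant byte.
So the memory order matches the most-significant-first order: 7D 8A AA 80.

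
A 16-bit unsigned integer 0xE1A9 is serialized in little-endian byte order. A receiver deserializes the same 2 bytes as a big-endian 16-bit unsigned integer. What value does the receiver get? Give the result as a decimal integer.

Stored little-endian, the bytes at ascending addresses are A9 E1.
Read back as big-endian, the last byte is least significant, giving 0xA9E1.
0xA9E1 = 43489.

43489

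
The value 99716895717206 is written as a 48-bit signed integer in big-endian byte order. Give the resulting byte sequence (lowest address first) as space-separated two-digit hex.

5A B1 26 25 B7 56

99716895717206 in hexadecimal, padded to 48 bits, is 0x5AB12625B756.
Split into bytes (most-significant first): 5A B1 26 25 B7 56.
In big-endian order the high byte comes first in memory.
So the memory order matches the most-significant-first order: 5A B1 26 25 B7 56.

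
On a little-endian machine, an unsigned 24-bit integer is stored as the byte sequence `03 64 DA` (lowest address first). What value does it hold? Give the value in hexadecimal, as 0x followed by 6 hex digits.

0xDA6403

In little-endian order the low byte comes first in memory.
Reassemble most-significant byte first: DA 64 03 → 0xDA6403.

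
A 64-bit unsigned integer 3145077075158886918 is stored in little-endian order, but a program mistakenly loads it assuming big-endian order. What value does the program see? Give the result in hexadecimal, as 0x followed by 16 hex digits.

0x06EA11C0EF8EA52B

3145077075158886918 in 64-bit hexadecimal is 0x2BA58EEFC011EA06.
Stored little-endian, the bytes at ascending addresses are 06 EA 11 C0 EF 8E A5 2B.
Read back as big-endian, the last byte is least significant, giving 0x06EA11C0EF8EA52B.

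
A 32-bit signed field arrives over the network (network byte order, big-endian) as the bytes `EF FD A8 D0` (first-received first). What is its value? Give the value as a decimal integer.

-268588848

Big-endian: lowest address holds the most-significant byte.
The bytes are already most-significant first: 0xEFFDA8D0.
Top bit is set, so as a signed 32-bit value this is 0xEFFDA8D0 − 2^32 = -268588848.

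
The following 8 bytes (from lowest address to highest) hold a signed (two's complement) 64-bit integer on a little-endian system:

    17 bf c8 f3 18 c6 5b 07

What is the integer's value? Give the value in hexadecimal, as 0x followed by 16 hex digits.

0x075BC618F3C8BF17

In little-endian order the low byte comes first in memory.
Reassemble most-significant byte first: 07 5B C6 18 F3 C8 BF 17 → 0x075BC618F3C8BF17.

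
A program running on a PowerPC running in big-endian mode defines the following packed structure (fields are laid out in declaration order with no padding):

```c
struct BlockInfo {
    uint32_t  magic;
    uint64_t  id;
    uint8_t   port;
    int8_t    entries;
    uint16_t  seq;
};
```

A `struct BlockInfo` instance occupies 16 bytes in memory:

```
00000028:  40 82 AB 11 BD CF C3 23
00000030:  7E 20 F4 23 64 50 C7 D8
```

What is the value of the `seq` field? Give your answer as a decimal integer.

`seq` follows `magic` (4 B), `id` (8 B), `port` (1 B), `entries` (1 B), so it starts at offset 4 + 8 + 1 + 1 = 14 and occupies 2 bytes.
Bytes at offsets 14..15: C7 D8.
Big-endian stores the most-significant byte at the lowest address.
The bytes are already most-significant first: 0xC7D8.
0xC7D8 = 51160.

51160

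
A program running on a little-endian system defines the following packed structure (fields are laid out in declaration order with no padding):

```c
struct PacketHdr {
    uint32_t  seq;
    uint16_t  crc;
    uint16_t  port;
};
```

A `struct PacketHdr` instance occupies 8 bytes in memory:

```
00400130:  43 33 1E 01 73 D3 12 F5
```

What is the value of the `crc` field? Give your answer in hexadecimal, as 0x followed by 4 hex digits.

0xD373

`crc` follows `seq` (4 bytes), so it starts at byte offset 4 and occupies 2 bytes.
Bytes at offsets 4..5: 73 D3.
In little-endian order the low byte comes first in memory.
Reassemble most-significant byte first: D3 73 → 0xD373.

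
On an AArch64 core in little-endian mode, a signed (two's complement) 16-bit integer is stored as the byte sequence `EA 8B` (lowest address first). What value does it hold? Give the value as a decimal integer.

-29718

In little-endian order the low byte comes first in memory.
Reassemble most-significant byte first: 8B EA → 0x8BEA.
Top bit is set, so as a signed 16-bit value this is 0x8BEA − 2^16 = -29718.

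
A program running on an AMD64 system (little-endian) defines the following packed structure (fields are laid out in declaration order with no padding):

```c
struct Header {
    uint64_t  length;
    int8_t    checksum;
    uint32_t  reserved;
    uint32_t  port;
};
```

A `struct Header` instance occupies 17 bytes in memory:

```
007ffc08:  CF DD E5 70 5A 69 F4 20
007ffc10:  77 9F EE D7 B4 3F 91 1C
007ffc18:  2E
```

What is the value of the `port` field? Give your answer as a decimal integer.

`port` follows `length` (8 B), `checksum` (1 B), `reserved` (4 B), so it starts at offset 8 + 1 + 4 = 13 and occupies 4 bytes.
Bytes at offsets 13..16: 3F 91 1C 2E.
Little-endian stores the least-significant byte at the lowest address.
Reassemble most-significant byte first: 2E 1C 91 3F → 0x2E1C913F.
0x2E1C913F = 773624127.

773624127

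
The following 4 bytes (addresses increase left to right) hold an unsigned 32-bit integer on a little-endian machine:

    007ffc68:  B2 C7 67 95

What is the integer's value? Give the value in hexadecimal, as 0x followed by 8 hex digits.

Little-endian: lowest address holds the least-significant byte.
Reassemble most-significant byte first: 95 67 C7 B2 → 0x9567C7B2.

0x9567C7B2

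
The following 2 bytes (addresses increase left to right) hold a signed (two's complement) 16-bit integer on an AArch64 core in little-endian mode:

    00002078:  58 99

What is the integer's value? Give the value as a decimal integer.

-26280

In little-endian order the low byte comes first in memory.
Reassemble most-significant byte first: 99 58 → 0x9958.
Top bit is set, so as a signed 16-bit value this is 0x9958 − 2^16 = -26280.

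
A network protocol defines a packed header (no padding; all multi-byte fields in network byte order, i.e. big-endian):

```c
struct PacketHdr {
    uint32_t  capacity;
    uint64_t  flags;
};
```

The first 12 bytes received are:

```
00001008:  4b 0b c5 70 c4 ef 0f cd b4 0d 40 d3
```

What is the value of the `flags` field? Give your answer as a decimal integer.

`flags` follows `capacity` (4 bytes), so it starts at byte offset 4 and occupies 8 bytes.
Bytes at offsets 4..11: C4 EF 0F CD B4 0D 40 D3.
In big-endian order the high byte comes first in memory.
The bytes are already most-significant first: 0xC4EF0FCDB40D40D3.
0xC4EF0FCDB40D40D3 = 14190578327031202003.

14190578327031202003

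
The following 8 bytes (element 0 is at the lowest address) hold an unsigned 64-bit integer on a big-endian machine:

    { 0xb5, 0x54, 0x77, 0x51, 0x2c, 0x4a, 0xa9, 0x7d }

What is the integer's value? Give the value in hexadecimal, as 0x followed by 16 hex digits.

0xB55477512C4AA97D

Big-endian stores the most-significant byte at the lowest address.
The bytes are already most-significant first: 0xB55477512C4AA97D.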